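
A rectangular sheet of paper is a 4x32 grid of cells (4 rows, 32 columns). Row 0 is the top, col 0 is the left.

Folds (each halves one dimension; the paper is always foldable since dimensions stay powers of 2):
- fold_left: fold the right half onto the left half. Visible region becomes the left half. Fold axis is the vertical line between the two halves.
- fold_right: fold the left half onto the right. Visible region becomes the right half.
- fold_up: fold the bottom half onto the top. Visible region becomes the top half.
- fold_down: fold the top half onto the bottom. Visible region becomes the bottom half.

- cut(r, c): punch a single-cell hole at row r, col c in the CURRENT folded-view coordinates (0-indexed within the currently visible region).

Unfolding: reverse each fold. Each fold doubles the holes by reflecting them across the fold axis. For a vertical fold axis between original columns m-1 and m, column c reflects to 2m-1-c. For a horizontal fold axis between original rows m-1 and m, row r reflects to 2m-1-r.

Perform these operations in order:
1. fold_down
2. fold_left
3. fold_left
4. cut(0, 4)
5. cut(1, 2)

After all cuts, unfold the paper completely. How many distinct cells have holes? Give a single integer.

Op 1 fold_down: fold axis h@2; visible region now rows[2,4) x cols[0,32) = 2x32
Op 2 fold_left: fold axis v@16; visible region now rows[2,4) x cols[0,16) = 2x16
Op 3 fold_left: fold axis v@8; visible region now rows[2,4) x cols[0,8) = 2x8
Op 4 cut(0, 4): punch at orig (2,4); cuts so far [(2, 4)]; region rows[2,4) x cols[0,8) = 2x8
Op 5 cut(1, 2): punch at orig (3,2); cuts so far [(2, 4), (3, 2)]; region rows[2,4) x cols[0,8) = 2x8
Unfold 1 (reflect across v@8): 4 holes -> [(2, 4), (2, 11), (3, 2), (3, 13)]
Unfold 2 (reflect across v@16): 8 holes -> [(2, 4), (2, 11), (2, 20), (2, 27), (3, 2), (3, 13), (3, 18), (3, 29)]
Unfold 3 (reflect across h@2): 16 holes -> [(0, 2), (0, 13), (0, 18), (0, 29), (1, 4), (1, 11), (1, 20), (1, 27), (2, 4), (2, 11), (2, 20), (2, 27), (3, 2), (3, 13), (3, 18), (3, 29)]

Answer: 16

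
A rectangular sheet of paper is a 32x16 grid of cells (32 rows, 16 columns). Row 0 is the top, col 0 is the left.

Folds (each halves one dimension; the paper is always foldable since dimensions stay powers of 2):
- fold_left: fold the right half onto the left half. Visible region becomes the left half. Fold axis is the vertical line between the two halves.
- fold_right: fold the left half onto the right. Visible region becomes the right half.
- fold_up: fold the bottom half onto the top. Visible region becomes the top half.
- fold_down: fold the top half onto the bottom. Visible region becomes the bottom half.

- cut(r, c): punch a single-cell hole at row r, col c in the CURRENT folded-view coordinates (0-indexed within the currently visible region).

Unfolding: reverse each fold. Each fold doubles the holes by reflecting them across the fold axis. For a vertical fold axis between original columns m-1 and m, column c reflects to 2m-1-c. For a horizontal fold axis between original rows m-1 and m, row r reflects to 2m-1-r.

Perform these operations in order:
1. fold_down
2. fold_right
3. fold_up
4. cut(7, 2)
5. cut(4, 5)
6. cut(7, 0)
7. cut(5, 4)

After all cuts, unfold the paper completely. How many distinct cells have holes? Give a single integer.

Answer: 32

Derivation:
Op 1 fold_down: fold axis h@16; visible region now rows[16,32) x cols[0,16) = 16x16
Op 2 fold_right: fold axis v@8; visible region now rows[16,32) x cols[8,16) = 16x8
Op 3 fold_up: fold axis h@24; visible region now rows[16,24) x cols[8,16) = 8x8
Op 4 cut(7, 2): punch at orig (23,10); cuts so far [(23, 10)]; region rows[16,24) x cols[8,16) = 8x8
Op 5 cut(4, 5): punch at orig (20,13); cuts so far [(20, 13), (23, 10)]; region rows[16,24) x cols[8,16) = 8x8
Op 6 cut(7, 0): punch at orig (23,8); cuts so far [(20, 13), (23, 8), (23, 10)]; region rows[16,24) x cols[8,16) = 8x8
Op 7 cut(5, 4): punch at orig (21,12); cuts so far [(20, 13), (21, 12), (23, 8), (23, 10)]; region rows[16,24) x cols[8,16) = 8x8
Unfold 1 (reflect across h@24): 8 holes -> [(20, 13), (21, 12), (23, 8), (23, 10), (24, 8), (24, 10), (26, 12), (27, 13)]
Unfold 2 (reflect across v@8): 16 holes -> [(20, 2), (20, 13), (21, 3), (21, 12), (23, 5), (23, 7), (23, 8), (23, 10), (24, 5), (24, 7), (24, 8), (24, 10), (26, 3), (26, 12), (27, 2), (27, 13)]
Unfold 3 (reflect across h@16): 32 holes -> [(4, 2), (4, 13), (5, 3), (5, 12), (7, 5), (7, 7), (7, 8), (7, 10), (8, 5), (8, 7), (8, 8), (8, 10), (10, 3), (10, 12), (11, 2), (11, 13), (20, 2), (20, 13), (21, 3), (21, 12), (23, 5), (23, 7), (23, 8), (23, 10), (24, 5), (24, 7), (24, 8), (24, 10), (26, 3), (26, 12), (27, 2), (27, 13)]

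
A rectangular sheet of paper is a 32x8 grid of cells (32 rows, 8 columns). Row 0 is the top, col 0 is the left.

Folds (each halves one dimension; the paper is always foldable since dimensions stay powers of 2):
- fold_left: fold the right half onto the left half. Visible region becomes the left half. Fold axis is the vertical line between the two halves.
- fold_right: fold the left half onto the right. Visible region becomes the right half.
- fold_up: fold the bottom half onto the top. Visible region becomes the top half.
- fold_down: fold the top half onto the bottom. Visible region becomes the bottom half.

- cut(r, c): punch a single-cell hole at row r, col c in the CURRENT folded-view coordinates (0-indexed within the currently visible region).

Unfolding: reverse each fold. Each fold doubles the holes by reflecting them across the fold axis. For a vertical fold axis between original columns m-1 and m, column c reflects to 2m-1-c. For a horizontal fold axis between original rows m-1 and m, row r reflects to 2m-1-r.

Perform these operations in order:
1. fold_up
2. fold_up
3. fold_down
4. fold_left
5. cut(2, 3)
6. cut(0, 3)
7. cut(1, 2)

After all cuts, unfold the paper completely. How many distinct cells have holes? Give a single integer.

Op 1 fold_up: fold axis h@16; visible region now rows[0,16) x cols[0,8) = 16x8
Op 2 fold_up: fold axis h@8; visible region now rows[0,8) x cols[0,8) = 8x8
Op 3 fold_down: fold axis h@4; visible region now rows[4,8) x cols[0,8) = 4x8
Op 4 fold_left: fold axis v@4; visible region now rows[4,8) x cols[0,4) = 4x4
Op 5 cut(2, 3): punch at orig (6,3); cuts so far [(6, 3)]; region rows[4,8) x cols[0,4) = 4x4
Op 6 cut(0, 3): punch at orig (4,3); cuts so far [(4, 3), (6, 3)]; region rows[4,8) x cols[0,4) = 4x4
Op 7 cut(1, 2): punch at orig (5,2); cuts so far [(4, 3), (5, 2), (6, 3)]; region rows[4,8) x cols[0,4) = 4x4
Unfold 1 (reflect across v@4): 6 holes -> [(4, 3), (4, 4), (5, 2), (5, 5), (6, 3), (6, 4)]
Unfold 2 (reflect across h@4): 12 holes -> [(1, 3), (1, 4), (2, 2), (2, 5), (3, 3), (3, 4), (4, 3), (4, 4), (5, 2), (5, 5), (6, 3), (6, 4)]
Unfold 3 (reflect across h@8): 24 holes -> [(1, 3), (1, 4), (2, 2), (2, 5), (3, 3), (3, 4), (4, 3), (4, 4), (5, 2), (5, 5), (6, 3), (6, 4), (9, 3), (9, 4), (10, 2), (10, 5), (11, 3), (11, 4), (12, 3), (12, 4), (13, 2), (13, 5), (14, 3), (14, 4)]
Unfold 4 (reflect across h@16): 48 holes -> [(1, 3), (1, 4), (2, 2), (2, 5), (3, 3), (3, 4), (4, 3), (4, 4), (5, 2), (5, 5), (6, 3), (6, 4), (9, 3), (9, 4), (10, 2), (10, 5), (11, 3), (11, 4), (12, 3), (12, 4), (13, 2), (13, 5), (14, 3), (14, 4), (17, 3), (17, 4), (18, 2), (18, 5), (19, 3), (19, 4), (20, 3), (20, 4), (21, 2), (21, 5), (22, 3), (22, 4), (25, 3), (25, 4), (26, 2), (26, 5), (27, 3), (27, 4), (28, 3), (28, 4), (29, 2), (29, 5), (30, 3), (30, 4)]

Answer: 48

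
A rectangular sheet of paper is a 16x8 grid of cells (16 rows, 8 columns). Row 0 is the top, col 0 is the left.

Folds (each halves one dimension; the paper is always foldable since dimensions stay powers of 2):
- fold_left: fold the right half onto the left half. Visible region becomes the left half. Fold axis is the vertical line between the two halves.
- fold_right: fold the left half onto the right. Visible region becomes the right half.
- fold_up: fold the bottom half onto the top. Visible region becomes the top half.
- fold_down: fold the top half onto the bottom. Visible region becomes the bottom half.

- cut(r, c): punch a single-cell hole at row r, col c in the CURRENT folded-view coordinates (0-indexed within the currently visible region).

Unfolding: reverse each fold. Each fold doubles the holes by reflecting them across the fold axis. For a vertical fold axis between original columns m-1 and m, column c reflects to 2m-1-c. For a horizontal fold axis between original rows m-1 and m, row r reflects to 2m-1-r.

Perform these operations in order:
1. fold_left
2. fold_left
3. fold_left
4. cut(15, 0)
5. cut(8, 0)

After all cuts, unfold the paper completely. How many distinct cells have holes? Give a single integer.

Answer: 16

Derivation:
Op 1 fold_left: fold axis v@4; visible region now rows[0,16) x cols[0,4) = 16x4
Op 2 fold_left: fold axis v@2; visible region now rows[0,16) x cols[0,2) = 16x2
Op 3 fold_left: fold axis v@1; visible region now rows[0,16) x cols[0,1) = 16x1
Op 4 cut(15, 0): punch at orig (15,0); cuts so far [(15, 0)]; region rows[0,16) x cols[0,1) = 16x1
Op 5 cut(8, 0): punch at orig (8,0); cuts so far [(8, 0), (15, 0)]; region rows[0,16) x cols[0,1) = 16x1
Unfold 1 (reflect across v@1): 4 holes -> [(8, 0), (8, 1), (15, 0), (15, 1)]
Unfold 2 (reflect across v@2): 8 holes -> [(8, 0), (8, 1), (8, 2), (8, 3), (15, 0), (15, 1), (15, 2), (15, 3)]
Unfold 3 (reflect across v@4): 16 holes -> [(8, 0), (8, 1), (8, 2), (8, 3), (8, 4), (8, 5), (8, 6), (8, 7), (15, 0), (15, 1), (15, 2), (15, 3), (15, 4), (15, 5), (15, 6), (15, 7)]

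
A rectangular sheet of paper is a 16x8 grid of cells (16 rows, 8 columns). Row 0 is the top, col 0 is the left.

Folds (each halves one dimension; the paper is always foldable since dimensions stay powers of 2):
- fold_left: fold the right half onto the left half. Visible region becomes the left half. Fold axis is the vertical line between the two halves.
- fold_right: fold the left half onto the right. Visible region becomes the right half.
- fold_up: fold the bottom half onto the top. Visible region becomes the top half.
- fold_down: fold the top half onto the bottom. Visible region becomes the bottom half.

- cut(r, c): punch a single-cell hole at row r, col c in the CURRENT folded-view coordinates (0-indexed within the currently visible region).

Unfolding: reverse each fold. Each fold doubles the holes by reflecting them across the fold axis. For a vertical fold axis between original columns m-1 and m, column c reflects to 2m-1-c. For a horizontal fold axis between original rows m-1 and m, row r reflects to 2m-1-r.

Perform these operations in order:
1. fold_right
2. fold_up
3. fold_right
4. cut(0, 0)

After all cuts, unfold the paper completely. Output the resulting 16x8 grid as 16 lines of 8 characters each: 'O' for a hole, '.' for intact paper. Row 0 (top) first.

Answer: .OO..OO.
........
........
........
........
........
........
........
........
........
........
........
........
........
........
.OO..OO.

Derivation:
Op 1 fold_right: fold axis v@4; visible region now rows[0,16) x cols[4,8) = 16x4
Op 2 fold_up: fold axis h@8; visible region now rows[0,8) x cols[4,8) = 8x4
Op 3 fold_right: fold axis v@6; visible region now rows[0,8) x cols[6,8) = 8x2
Op 4 cut(0, 0): punch at orig (0,6); cuts so far [(0, 6)]; region rows[0,8) x cols[6,8) = 8x2
Unfold 1 (reflect across v@6): 2 holes -> [(0, 5), (0, 6)]
Unfold 2 (reflect across h@8): 4 holes -> [(0, 5), (0, 6), (15, 5), (15, 6)]
Unfold 3 (reflect across v@4): 8 holes -> [(0, 1), (0, 2), (0, 5), (0, 6), (15, 1), (15, 2), (15, 5), (15, 6)]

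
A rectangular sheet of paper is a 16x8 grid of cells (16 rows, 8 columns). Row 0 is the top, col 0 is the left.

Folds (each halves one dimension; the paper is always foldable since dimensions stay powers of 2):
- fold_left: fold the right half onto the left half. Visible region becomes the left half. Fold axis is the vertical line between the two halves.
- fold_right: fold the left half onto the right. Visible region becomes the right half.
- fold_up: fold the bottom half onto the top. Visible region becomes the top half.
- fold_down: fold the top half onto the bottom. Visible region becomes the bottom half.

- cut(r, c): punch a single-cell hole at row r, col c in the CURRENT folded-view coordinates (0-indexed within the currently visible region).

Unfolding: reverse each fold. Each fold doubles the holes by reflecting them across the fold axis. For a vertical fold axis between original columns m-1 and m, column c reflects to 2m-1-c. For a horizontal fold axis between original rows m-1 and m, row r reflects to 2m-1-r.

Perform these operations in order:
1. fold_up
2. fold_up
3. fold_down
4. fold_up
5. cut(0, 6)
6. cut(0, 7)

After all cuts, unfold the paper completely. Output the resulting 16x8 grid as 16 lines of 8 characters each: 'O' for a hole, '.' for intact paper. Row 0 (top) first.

Answer: ......OO
......OO
......OO
......OO
......OO
......OO
......OO
......OO
......OO
......OO
......OO
......OO
......OO
......OO
......OO
......OO

Derivation:
Op 1 fold_up: fold axis h@8; visible region now rows[0,8) x cols[0,8) = 8x8
Op 2 fold_up: fold axis h@4; visible region now rows[0,4) x cols[0,8) = 4x8
Op 3 fold_down: fold axis h@2; visible region now rows[2,4) x cols[0,8) = 2x8
Op 4 fold_up: fold axis h@3; visible region now rows[2,3) x cols[0,8) = 1x8
Op 5 cut(0, 6): punch at orig (2,6); cuts so far [(2, 6)]; region rows[2,3) x cols[0,8) = 1x8
Op 6 cut(0, 7): punch at orig (2,7); cuts so far [(2, 6), (2, 7)]; region rows[2,3) x cols[0,8) = 1x8
Unfold 1 (reflect across h@3): 4 holes -> [(2, 6), (2, 7), (3, 6), (3, 7)]
Unfold 2 (reflect across h@2): 8 holes -> [(0, 6), (0, 7), (1, 6), (1, 7), (2, 6), (2, 7), (3, 6), (3, 7)]
Unfold 3 (reflect across h@4): 16 holes -> [(0, 6), (0, 7), (1, 6), (1, 7), (2, 6), (2, 7), (3, 6), (3, 7), (4, 6), (4, 7), (5, 6), (5, 7), (6, 6), (6, 7), (7, 6), (7, 7)]
Unfold 4 (reflect across h@8): 32 holes -> [(0, 6), (0, 7), (1, 6), (1, 7), (2, 6), (2, 7), (3, 6), (3, 7), (4, 6), (4, 7), (5, 6), (5, 7), (6, 6), (6, 7), (7, 6), (7, 7), (8, 6), (8, 7), (9, 6), (9, 7), (10, 6), (10, 7), (11, 6), (11, 7), (12, 6), (12, 7), (13, 6), (13, 7), (14, 6), (14, 7), (15, 6), (15, 7)]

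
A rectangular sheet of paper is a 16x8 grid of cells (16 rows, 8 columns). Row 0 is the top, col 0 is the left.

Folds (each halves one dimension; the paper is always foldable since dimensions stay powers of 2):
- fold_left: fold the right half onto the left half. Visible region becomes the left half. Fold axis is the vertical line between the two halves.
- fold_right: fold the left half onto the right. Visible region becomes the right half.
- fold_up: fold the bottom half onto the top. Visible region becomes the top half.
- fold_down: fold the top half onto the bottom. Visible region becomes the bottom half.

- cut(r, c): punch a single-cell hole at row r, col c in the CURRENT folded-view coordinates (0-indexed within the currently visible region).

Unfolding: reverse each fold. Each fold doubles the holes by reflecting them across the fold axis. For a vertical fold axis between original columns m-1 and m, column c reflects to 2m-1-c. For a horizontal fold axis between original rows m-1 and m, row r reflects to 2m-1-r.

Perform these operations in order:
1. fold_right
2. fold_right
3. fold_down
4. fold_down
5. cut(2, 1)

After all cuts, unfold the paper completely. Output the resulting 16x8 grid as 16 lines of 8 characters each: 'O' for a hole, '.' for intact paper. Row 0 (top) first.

Op 1 fold_right: fold axis v@4; visible region now rows[0,16) x cols[4,8) = 16x4
Op 2 fold_right: fold axis v@6; visible region now rows[0,16) x cols[6,8) = 16x2
Op 3 fold_down: fold axis h@8; visible region now rows[8,16) x cols[6,8) = 8x2
Op 4 fold_down: fold axis h@12; visible region now rows[12,16) x cols[6,8) = 4x2
Op 5 cut(2, 1): punch at orig (14,7); cuts so far [(14, 7)]; region rows[12,16) x cols[6,8) = 4x2
Unfold 1 (reflect across h@12): 2 holes -> [(9, 7), (14, 7)]
Unfold 2 (reflect across h@8): 4 holes -> [(1, 7), (6, 7), (9, 7), (14, 7)]
Unfold 3 (reflect across v@6): 8 holes -> [(1, 4), (1, 7), (6, 4), (6, 7), (9, 4), (9, 7), (14, 4), (14, 7)]
Unfold 4 (reflect across v@4): 16 holes -> [(1, 0), (1, 3), (1, 4), (1, 7), (6, 0), (6, 3), (6, 4), (6, 7), (9, 0), (9, 3), (9, 4), (9, 7), (14, 0), (14, 3), (14, 4), (14, 7)]

Answer: ........
O..OO..O
........
........
........
........
O..OO..O
........
........
O..OO..O
........
........
........
........
O..OO..O
........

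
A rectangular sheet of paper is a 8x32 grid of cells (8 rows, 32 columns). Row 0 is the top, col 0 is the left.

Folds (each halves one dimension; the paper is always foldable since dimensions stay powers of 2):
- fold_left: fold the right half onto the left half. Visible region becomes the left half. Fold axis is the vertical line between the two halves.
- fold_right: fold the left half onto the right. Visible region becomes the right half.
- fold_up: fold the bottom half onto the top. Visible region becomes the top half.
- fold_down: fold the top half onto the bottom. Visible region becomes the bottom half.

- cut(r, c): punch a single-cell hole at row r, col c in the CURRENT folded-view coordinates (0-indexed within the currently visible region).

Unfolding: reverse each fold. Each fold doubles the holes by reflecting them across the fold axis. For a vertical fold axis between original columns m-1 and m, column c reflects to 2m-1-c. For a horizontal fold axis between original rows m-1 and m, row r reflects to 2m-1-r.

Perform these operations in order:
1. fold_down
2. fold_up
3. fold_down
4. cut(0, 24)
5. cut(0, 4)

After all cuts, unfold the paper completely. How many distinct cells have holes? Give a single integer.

Answer: 16

Derivation:
Op 1 fold_down: fold axis h@4; visible region now rows[4,8) x cols[0,32) = 4x32
Op 2 fold_up: fold axis h@6; visible region now rows[4,6) x cols[0,32) = 2x32
Op 3 fold_down: fold axis h@5; visible region now rows[5,6) x cols[0,32) = 1x32
Op 4 cut(0, 24): punch at orig (5,24); cuts so far [(5, 24)]; region rows[5,6) x cols[0,32) = 1x32
Op 5 cut(0, 4): punch at orig (5,4); cuts so far [(5, 4), (5, 24)]; region rows[5,6) x cols[0,32) = 1x32
Unfold 1 (reflect across h@5): 4 holes -> [(4, 4), (4, 24), (5, 4), (5, 24)]
Unfold 2 (reflect across h@6): 8 holes -> [(4, 4), (4, 24), (5, 4), (5, 24), (6, 4), (6, 24), (7, 4), (7, 24)]
Unfold 3 (reflect across h@4): 16 holes -> [(0, 4), (0, 24), (1, 4), (1, 24), (2, 4), (2, 24), (3, 4), (3, 24), (4, 4), (4, 24), (5, 4), (5, 24), (6, 4), (6, 24), (7, 4), (7, 24)]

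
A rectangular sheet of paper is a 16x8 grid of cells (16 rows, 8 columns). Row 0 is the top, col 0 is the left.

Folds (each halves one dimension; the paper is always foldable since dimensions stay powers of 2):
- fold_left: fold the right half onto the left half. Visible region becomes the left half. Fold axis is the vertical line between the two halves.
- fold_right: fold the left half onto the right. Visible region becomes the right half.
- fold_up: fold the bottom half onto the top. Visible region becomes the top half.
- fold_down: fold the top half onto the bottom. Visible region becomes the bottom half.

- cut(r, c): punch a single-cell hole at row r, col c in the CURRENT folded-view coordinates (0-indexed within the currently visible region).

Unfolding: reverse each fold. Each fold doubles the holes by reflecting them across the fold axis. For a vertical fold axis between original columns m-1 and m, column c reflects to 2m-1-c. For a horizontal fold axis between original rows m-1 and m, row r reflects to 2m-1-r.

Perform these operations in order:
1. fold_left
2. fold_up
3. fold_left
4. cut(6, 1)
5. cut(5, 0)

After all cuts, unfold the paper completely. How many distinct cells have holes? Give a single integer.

Answer: 16

Derivation:
Op 1 fold_left: fold axis v@4; visible region now rows[0,16) x cols[0,4) = 16x4
Op 2 fold_up: fold axis h@8; visible region now rows[0,8) x cols[0,4) = 8x4
Op 3 fold_left: fold axis v@2; visible region now rows[0,8) x cols[0,2) = 8x2
Op 4 cut(6, 1): punch at orig (6,1); cuts so far [(6, 1)]; region rows[0,8) x cols[0,2) = 8x2
Op 5 cut(5, 0): punch at orig (5,0); cuts so far [(5, 0), (6, 1)]; region rows[0,8) x cols[0,2) = 8x2
Unfold 1 (reflect across v@2): 4 holes -> [(5, 0), (5, 3), (6, 1), (6, 2)]
Unfold 2 (reflect across h@8): 8 holes -> [(5, 0), (5, 3), (6, 1), (6, 2), (9, 1), (9, 2), (10, 0), (10, 3)]
Unfold 3 (reflect across v@4): 16 holes -> [(5, 0), (5, 3), (5, 4), (5, 7), (6, 1), (6, 2), (6, 5), (6, 6), (9, 1), (9, 2), (9, 5), (9, 6), (10, 0), (10, 3), (10, 4), (10, 7)]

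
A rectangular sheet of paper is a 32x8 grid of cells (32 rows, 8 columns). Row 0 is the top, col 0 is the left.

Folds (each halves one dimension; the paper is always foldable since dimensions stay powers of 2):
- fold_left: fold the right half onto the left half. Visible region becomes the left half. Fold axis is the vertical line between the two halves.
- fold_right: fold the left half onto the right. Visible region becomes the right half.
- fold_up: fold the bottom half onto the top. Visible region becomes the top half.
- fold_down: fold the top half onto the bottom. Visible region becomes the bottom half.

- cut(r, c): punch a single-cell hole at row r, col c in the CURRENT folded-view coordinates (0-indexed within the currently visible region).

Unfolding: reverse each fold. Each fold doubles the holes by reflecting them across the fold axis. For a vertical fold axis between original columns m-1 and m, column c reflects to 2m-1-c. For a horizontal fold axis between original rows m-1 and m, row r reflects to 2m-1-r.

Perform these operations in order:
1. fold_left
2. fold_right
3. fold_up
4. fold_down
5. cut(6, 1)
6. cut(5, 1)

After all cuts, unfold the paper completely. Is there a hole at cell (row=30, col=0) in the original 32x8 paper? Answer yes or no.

Op 1 fold_left: fold axis v@4; visible region now rows[0,32) x cols[0,4) = 32x4
Op 2 fold_right: fold axis v@2; visible region now rows[0,32) x cols[2,4) = 32x2
Op 3 fold_up: fold axis h@16; visible region now rows[0,16) x cols[2,4) = 16x2
Op 4 fold_down: fold axis h@8; visible region now rows[8,16) x cols[2,4) = 8x2
Op 5 cut(6, 1): punch at orig (14,3); cuts so far [(14, 3)]; region rows[8,16) x cols[2,4) = 8x2
Op 6 cut(5, 1): punch at orig (13,3); cuts so far [(13, 3), (14, 3)]; region rows[8,16) x cols[2,4) = 8x2
Unfold 1 (reflect across h@8): 4 holes -> [(1, 3), (2, 3), (13, 3), (14, 3)]
Unfold 2 (reflect across h@16): 8 holes -> [(1, 3), (2, 3), (13, 3), (14, 3), (17, 3), (18, 3), (29, 3), (30, 3)]
Unfold 3 (reflect across v@2): 16 holes -> [(1, 0), (1, 3), (2, 0), (2, 3), (13, 0), (13, 3), (14, 0), (14, 3), (17, 0), (17, 3), (18, 0), (18, 3), (29, 0), (29, 3), (30, 0), (30, 3)]
Unfold 4 (reflect across v@4): 32 holes -> [(1, 0), (1, 3), (1, 4), (1, 7), (2, 0), (2, 3), (2, 4), (2, 7), (13, 0), (13, 3), (13, 4), (13, 7), (14, 0), (14, 3), (14, 4), (14, 7), (17, 0), (17, 3), (17, 4), (17, 7), (18, 0), (18, 3), (18, 4), (18, 7), (29, 0), (29, 3), (29, 4), (29, 7), (30, 0), (30, 3), (30, 4), (30, 7)]
Holes: [(1, 0), (1, 3), (1, 4), (1, 7), (2, 0), (2, 3), (2, 4), (2, 7), (13, 0), (13, 3), (13, 4), (13, 7), (14, 0), (14, 3), (14, 4), (14, 7), (17, 0), (17, 3), (17, 4), (17, 7), (18, 0), (18, 3), (18, 4), (18, 7), (29, 0), (29, 3), (29, 4), (29, 7), (30, 0), (30, 3), (30, 4), (30, 7)]

Answer: yes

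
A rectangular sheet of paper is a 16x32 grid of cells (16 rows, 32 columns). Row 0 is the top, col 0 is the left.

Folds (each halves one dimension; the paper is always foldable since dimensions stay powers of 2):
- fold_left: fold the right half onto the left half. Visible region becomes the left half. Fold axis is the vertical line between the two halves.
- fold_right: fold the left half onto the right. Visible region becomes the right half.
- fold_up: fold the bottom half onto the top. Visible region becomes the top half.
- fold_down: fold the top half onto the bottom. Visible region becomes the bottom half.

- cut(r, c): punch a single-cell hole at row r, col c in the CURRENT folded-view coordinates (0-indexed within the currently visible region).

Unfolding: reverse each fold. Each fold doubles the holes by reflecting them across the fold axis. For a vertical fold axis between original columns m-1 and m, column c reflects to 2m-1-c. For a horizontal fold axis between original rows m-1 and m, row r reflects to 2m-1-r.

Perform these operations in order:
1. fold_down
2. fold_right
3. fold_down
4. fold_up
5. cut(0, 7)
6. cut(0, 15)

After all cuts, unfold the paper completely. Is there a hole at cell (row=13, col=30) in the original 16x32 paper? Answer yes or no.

Op 1 fold_down: fold axis h@8; visible region now rows[8,16) x cols[0,32) = 8x32
Op 2 fold_right: fold axis v@16; visible region now rows[8,16) x cols[16,32) = 8x16
Op 3 fold_down: fold axis h@12; visible region now rows[12,16) x cols[16,32) = 4x16
Op 4 fold_up: fold axis h@14; visible region now rows[12,14) x cols[16,32) = 2x16
Op 5 cut(0, 7): punch at orig (12,23); cuts so far [(12, 23)]; region rows[12,14) x cols[16,32) = 2x16
Op 6 cut(0, 15): punch at orig (12,31); cuts so far [(12, 23), (12, 31)]; region rows[12,14) x cols[16,32) = 2x16
Unfold 1 (reflect across h@14): 4 holes -> [(12, 23), (12, 31), (15, 23), (15, 31)]
Unfold 2 (reflect across h@12): 8 holes -> [(8, 23), (8, 31), (11, 23), (11, 31), (12, 23), (12, 31), (15, 23), (15, 31)]
Unfold 3 (reflect across v@16): 16 holes -> [(8, 0), (8, 8), (8, 23), (8, 31), (11, 0), (11, 8), (11, 23), (11, 31), (12, 0), (12, 8), (12, 23), (12, 31), (15, 0), (15, 8), (15, 23), (15, 31)]
Unfold 4 (reflect across h@8): 32 holes -> [(0, 0), (0, 8), (0, 23), (0, 31), (3, 0), (3, 8), (3, 23), (3, 31), (4, 0), (4, 8), (4, 23), (4, 31), (7, 0), (7, 8), (7, 23), (7, 31), (8, 0), (8, 8), (8, 23), (8, 31), (11, 0), (11, 8), (11, 23), (11, 31), (12, 0), (12, 8), (12, 23), (12, 31), (15, 0), (15, 8), (15, 23), (15, 31)]
Holes: [(0, 0), (0, 8), (0, 23), (0, 31), (3, 0), (3, 8), (3, 23), (3, 31), (4, 0), (4, 8), (4, 23), (4, 31), (7, 0), (7, 8), (7, 23), (7, 31), (8, 0), (8, 8), (8, 23), (8, 31), (11, 0), (11, 8), (11, 23), (11, 31), (12, 0), (12, 8), (12, 23), (12, 31), (15, 0), (15, 8), (15, 23), (15, 31)]

Answer: no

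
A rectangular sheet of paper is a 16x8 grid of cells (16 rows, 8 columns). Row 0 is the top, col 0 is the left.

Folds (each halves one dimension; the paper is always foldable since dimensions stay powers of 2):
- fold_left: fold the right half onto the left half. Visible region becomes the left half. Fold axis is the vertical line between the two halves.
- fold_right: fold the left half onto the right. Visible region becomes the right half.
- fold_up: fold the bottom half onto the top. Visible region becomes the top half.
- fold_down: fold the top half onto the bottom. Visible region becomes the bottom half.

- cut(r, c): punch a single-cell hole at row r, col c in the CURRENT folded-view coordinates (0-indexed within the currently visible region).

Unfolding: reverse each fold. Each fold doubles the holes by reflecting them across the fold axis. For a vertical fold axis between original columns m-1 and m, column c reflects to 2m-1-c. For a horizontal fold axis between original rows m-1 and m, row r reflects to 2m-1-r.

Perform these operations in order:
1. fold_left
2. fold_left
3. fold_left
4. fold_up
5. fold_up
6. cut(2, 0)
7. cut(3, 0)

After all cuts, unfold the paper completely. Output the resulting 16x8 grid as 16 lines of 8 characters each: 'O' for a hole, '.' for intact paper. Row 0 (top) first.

Answer: ........
........
OOOOOOOO
OOOOOOOO
OOOOOOOO
OOOOOOOO
........
........
........
........
OOOOOOOO
OOOOOOOO
OOOOOOOO
OOOOOOOO
........
........

Derivation:
Op 1 fold_left: fold axis v@4; visible region now rows[0,16) x cols[0,4) = 16x4
Op 2 fold_left: fold axis v@2; visible region now rows[0,16) x cols[0,2) = 16x2
Op 3 fold_left: fold axis v@1; visible region now rows[0,16) x cols[0,1) = 16x1
Op 4 fold_up: fold axis h@8; visible region now rows[0,8) x cols[0,1) = 8x1
Op 5 fold_up: fold axis h@4; visible region now rows[0,4) x cols[0,1) = 4x1
Op 6 cut(2, 0): punch at orig (2,0); cuts so far [(2, 0)]; region rows[0,4) x cols[0,1) = 4x1
Op 7 cut(3, 0): punch at orig (3,0); cuts so far [(2, 0), (3, 0)]; region rows[0,4) x cols[0,1) = 4x1
Unfold 1 (reflect across h@4): 4 holes -> [(2, 0), (3, 0), (4, 0), (5, 0)]
Unfold 2 (reflect across h@8): 8 holes -> [(2, 0), (3, 0), (4, 0), (5, 0), (10, 0), (11, 0), (12, 0), (13, 0)]
Unfold 3 (reflect across v@1): 16 holes -> [(2, 0), (2, 1), (3, 0), (3, 1), (4, 0), (4, 1), (5, 0), (5, 1), (10, 0), (10, 1), (11, 0), (11, 1), (12, 0), (12, 1), (13, 0), (13, 1)]
Unfold 4 (reflect across v@2): 32 holes -> [(2, 0), (2, 1), (2, 2), (2, 3), (3, 0), (3, 1), (3, 2), (3, 3), (4, 0), (4, 1), (4, 2), (4, 3), (5, 0), (5, 1), (5, 2), (5, 3), (10, 0), (10, 1), (10, 2), (10, 3), (11, 0), (11, 1), (11, 2), (11, 3), (12, 0), (12, 1), (12, 2), (12, 3), (13, 0), (13, 1), (13, 2), (13, 3)]
Unfold 5 (reflect across v@4): 64 holes -> [(2, 0), (2, 1), (2, 2), (2, 3), (2, 4), (2, 5), (2, 6), (2, 7), (3, 0), (3, 1), (3, 2), (3, 3), (3, 4), (3, 5), (3, 6), (3, 7), (4, 0), (4, 1), (4, 2), (4, 3), (4, 4), (4, 5), (4, 6), (4, 7), (5, 0), (5, 1), (5, 2), (5, 3), (5, 4), (5, 5), (5, 6), (5, 7), (10, 0), (10, 1), (10, 2), (10, 3), (10, 4), (10, 5), (10, 6), (10, 7), (11, 0), (11, 1), (11, 2), (11, 3), (11, 4), (11, 5), (11, 6), (11, 7), (12, 0), (12, 1), (12, 2), (12, 3), (12, 4), (12, 5), (12, 6), (12, 7), (13, 0), (13, 1), (13, 2), (13, 3), (13, 4), (13, 5), (13, 6), (13, 7)]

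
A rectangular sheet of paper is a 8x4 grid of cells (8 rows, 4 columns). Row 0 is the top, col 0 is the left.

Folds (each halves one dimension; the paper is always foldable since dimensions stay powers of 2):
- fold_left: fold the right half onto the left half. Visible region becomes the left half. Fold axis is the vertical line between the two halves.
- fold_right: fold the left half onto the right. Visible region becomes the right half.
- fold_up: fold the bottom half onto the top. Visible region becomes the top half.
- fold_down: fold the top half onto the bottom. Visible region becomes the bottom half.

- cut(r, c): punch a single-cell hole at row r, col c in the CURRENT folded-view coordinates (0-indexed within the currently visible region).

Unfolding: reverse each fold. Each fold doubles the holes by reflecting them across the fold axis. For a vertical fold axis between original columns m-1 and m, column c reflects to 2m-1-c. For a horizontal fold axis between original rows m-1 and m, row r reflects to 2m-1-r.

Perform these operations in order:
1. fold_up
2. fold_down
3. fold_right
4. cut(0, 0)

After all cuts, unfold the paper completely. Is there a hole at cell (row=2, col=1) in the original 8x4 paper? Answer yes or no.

Answer: yes

Derivation:
Op 1 fold_up: fold axis h@4; visible region now rows[0,4) x cols[0,4) = 4x4
Op 2 fold_down: fold axis h@2; visible region now rows[2,4) x cols[0,4) = 2x4
Op 3 fold_right: fold axis v@2; visible region now rows[2,4) x cols[2,4) = 2x2
Op 4 cut(0, 0): punch at orig (2,2); cuts so far [(2, 2)]; region rows[2,4) x cols[2,4) = 2x2
Unfold 1 (reflect across v@2): 2 holes -> [(2, 1), (2, 2)]
Unfold 2 (reflect across h@2): 4 holes -> [(1, 1), (1, 2), (2, 1), (2, 2)]
Unfold 3 (reflect across h@4): 8 holes -> [(1, 1), (1, 2), (2, 1), (2, 2), (5, 1), (5, 2), (6, 1), (6, 2)]
Holes: [(1, 1), (1, 2), (2, 1), (2, 2), (5, 1), (5, 2), (6, 1), (6, 2)]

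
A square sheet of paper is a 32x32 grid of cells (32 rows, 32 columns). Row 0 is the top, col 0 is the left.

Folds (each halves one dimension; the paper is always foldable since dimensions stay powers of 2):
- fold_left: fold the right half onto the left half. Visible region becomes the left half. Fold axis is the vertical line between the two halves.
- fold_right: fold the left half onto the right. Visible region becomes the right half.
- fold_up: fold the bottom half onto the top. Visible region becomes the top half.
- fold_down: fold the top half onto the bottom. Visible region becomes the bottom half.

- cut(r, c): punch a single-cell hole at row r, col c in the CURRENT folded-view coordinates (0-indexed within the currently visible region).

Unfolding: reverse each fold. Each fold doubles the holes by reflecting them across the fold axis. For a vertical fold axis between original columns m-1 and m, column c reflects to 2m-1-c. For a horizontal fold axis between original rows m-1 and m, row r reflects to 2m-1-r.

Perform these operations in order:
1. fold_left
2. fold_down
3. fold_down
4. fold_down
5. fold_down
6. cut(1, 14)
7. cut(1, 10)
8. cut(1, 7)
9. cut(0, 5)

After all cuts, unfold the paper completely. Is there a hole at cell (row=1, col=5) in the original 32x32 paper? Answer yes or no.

Answer: yes

Derivation:
Op 1 fold_left: fold axis v@16; visible region now rows[0,32) x cols[0,16) = 32x16
Op 2 fold_down: fold axis h@16; visible region now rows[16,32) x cols[0,16) = 16x16
Op 3 fold_down: fold axis h@24; visible region now rows[24,32) x cols[0,16) = 8x16
Op 4 fold_down: fold axis h@28; visible region now rows[28,32) x cols[0,16) = 4x16
Op 5 fold_down: fold axis h@30; visible region now rows[30,32) x cols[0,16) = 2x16
Op 6 cut(1, 14): punch at orig (31,14); cuts so far [(31, 14)]; region rows[30,32) x cols[0,16) = 2x16
Op 7 cut(1, 10): punch at orig (31,10); cuts so far [(31, 10), (31, 14)]; region rows[30,32) x cols[0,16) = 2x16
Op 8 cut(1, 7): punch at orig (31,7); cuts so far [(31, 7), (31, 10), (31, 14)]; region rows[30,32) x cols[0,16) = 2x16
Op 9 cut(0, 5): punch at orig (30,5); cuts so far [(30, 5), (31, 7), (31, 10), (31, 14)]; region rows[30,32) x cols[0,16) = 2x16
Unfold 1 (reflect across h@30): 8 holes -> [(28, 7), (28, 10), (28, 14), (29, 5), (30, 5), (31, 7), (31, 10), (31, 14)]
Unfold 2 (reflect across h@28): 16 holes -> [(24, 7), (24, 10), (24, 14), (25, 5), (26, 5), (27, 7), (27, 10), (27, 14), (28, 7), (28, 10), (28, 14), (29, 5), (30, 5), (31, 7), (31, 10), (31, 14)]
Unfold 3 (reflect across h@24): 32 holes -> [(16, 7), (16, 10), (16, 14), (17, 5), (18, 5), (19, 7), (19, 10), (19, 14), (20, 7), (20, 10), (20, 14), (21, 5), (22, 5), (23, 7), (23, 10), (23, 14), (24, 7), (24, 10), (24, 14), (25, 5), (26, 5), (27, 7), (27, 10), (27, 14), (28, 7), (28, 10), (28, 14), (29, 5), (30, 5), (31, 7), (31, 10), (31, 14)]
Unfold 4 (reflect across h@16): 64 holes -> [(0, 7), (0, 10), (0, 14), (1, 5), (2, 5), (3, 7), (3, 10), (3, 14), (4, 7), (4, 10), (4, 14), (5, 5), (6, 5), (7, 7), (7, 10), (7, 14), (8, 7), (8, 10), (8, 14), (9, 5), (10, 5), (11, 7), (11, 10), (11, 14), (12, 7), (12, 10), (12, 14), (13, 5), (14, 5), (15, 7), (15, 10), (15, 14), (16, 7), (16, 10), (16, 14), (17, 5), (18, 5), (19, 7), (19, 10), (19, 14), (20, 7), (20, 10), (20, 14), (21, 5), (22, 5), (23, 7), (23, 10), (23, 14), (24, 7), (24, 10), (24, 14), (25, 5), (26, 5), (27, 7), (27, 10), (27, 14), (28, 7), (28, 10), (28, 14), (29, 5), (30, 5), (31, 7), (31, 10), (31, 14)]
Unfold 5 (reflect across v@16): 128 holes -> [(0, 7), (0, 10), (0, 14), (0, 17), (0, 21), (0, 24), (1, 5), (1, 26), (2, 5), (2, 26), (3, 7), (3, 10), (3, 14), (3, 17), (3, 21), (3, 24), (4, 7), (4, 10), (4, 14), (4, 17), (4, 21), (4, 24), (5, 5), (5, 26), (6, 5), (6, 26), (7, 7), (7, 10), (7, 14), (7, 17), (7, 21), (7, 24), (8, 7), (8, 10), (8, 14), (8, 17), (8, 21), (8, 24), (9, 5), (9, 26), (10, 5), (10, 26), (11, 7), (11, 10), (11, 14), (11, 17), (11, 21), (11, 24), (12, 7), (12, 10), (12, 14), (12, 17), (12, 21), (12, 24), (13, 5), (13, 26), (14, 5), (14, 26), (15, 7), (15, 10), (15, 14), (15, 17), (15, 21), (15, 24), (16, 7), (16, 10), (16, 14), (16, 17), (16, 21), (16, 24), (17, 5), (17, 26), (18, 5), (18, 26), (19, 7), (19, 10), (19, 14), (19, 17), (19, 21), (19, 24), (20, 7), (20, 10), (20, 14), (20, 17), (20, 21), (20, 24), (21, 5), (21, 26), (22, 5), (22, 26), (23, 7), (23, 10), (23, 14), (23, 17), (23, 21), (23, 24), (24, 7), (24, 10), (24, 14), (24, 17), (24, 21), (24, 24), (25, 5), (25, 26), (26, 5), (26, 26), (27, 7), (27, 10), (27, 14), (27, 17), (27, 21), (27, 24), (28, 7), (28, 10), (28, 14), (28, 17), (28, 21), (28, 24), (29, 5), (29, 26), (30, 5), (30, 26), (31, 7), (31, 10), (31, 14), (31, 17), (31, 21), (31, 24)]
Holes: [(0, 7), (0, 10), (0, 14), (0, 17), (0, 21), (0, 24), (1, 5), (1, 26), (2, 5), (2, 26), (3, 7), (3, 10), (3, 14), (3, 17), (3, 21), (3, 24), (4, 7), (4, 10), (4, 14), (4, 17), (4, 21), (4, 24), (5, 5), (5, 26), (6, 5), (6, 26), (7, 7), (7, 10), (7, 14), (7, 17), (7, 21), (7, 24), (8, 7), (8, 10), (8, 14), (8, 17), (8, 21), (8, 24), (9, 5), (9, 26), (10, 5), (10, 26), (11, 7), (11, 10), (11, 14), (11, 17), (11, 21), (11, 24), (12, 7), (12, 10), (12, 14), (12, 17), (12, 21), (12, 24), (13, 5), (13, 26), (14, 5), (14, 26), (15, 7), (15, 10), (15, 14), (15, 17), (15, 21), (15, 24), (16, 7), (16, 10), (16, 14), (16, 17), (16, 21), (16, 24), (17, 5), (17, 26), (18, 5), (18, 26), (19, 7), (19, 10), (19, 14), (19, 17), (19, 21), (19, 24), (20, 7), (20, 10), (20, 14), (20, 17), (20, 21), (20, 24), (21, 5), (21, 26), (22, 5), (22, 26), (23, 7), (23, 10), (23, 14), (23, 17), (23, 21), (23, 24), (24, 7), (24, 10), (24, 14), (24, 17), (24, 21), (24, 24), (25, 5), (25, 26), (26, 5), (26, 26), (27, 7), (27, 10), (27, 14), (27, 17), (27, 21), (27, 24), (28, 7), (28, 10), (28, 14), (28, 17), (28, 21), (28, 24), (29, 5), (29, 26), (30, 5), (30, 26), (31, 7), (31, 10), (31, 14), (31, 17), (31, 21), (31, 24)]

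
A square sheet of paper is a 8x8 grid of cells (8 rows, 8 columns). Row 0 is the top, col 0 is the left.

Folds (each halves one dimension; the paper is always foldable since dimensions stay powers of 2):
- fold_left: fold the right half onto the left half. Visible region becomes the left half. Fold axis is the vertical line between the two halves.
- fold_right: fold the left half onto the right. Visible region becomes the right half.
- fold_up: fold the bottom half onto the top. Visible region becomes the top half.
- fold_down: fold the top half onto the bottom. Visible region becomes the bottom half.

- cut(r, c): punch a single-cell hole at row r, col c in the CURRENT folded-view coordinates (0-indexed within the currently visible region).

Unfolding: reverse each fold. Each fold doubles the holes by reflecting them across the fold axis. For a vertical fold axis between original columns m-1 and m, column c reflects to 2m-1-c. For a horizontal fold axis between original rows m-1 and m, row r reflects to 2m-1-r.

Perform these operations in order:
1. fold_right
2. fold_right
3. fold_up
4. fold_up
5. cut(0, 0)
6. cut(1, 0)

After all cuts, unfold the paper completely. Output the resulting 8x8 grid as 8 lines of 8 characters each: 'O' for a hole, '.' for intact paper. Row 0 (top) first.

Op 1 fold_right: fold axis v@4; visible region now rows[0,8) x cols[4,8) = 8x4
Op 2 fold_right: fold axis v@6; visible region now rows[0,8) x cols[6,8) = 8x2
Op 3 fold_up: fold axis h@4; visible region now rows[0,4) x cols[6,8) = 4x2
Op 4 fold_up: fold axis h@2; visible region now rows[0,2) x cols[6,8) = 2x2
Op 5 cut(0, 0): punch at orig (0,6); cuts so far [(0, 6)]; region rows[0,2) x cols[6,8) = 2x2
Op 6 cut(1, 0): punch at orig (1,6); cuts so far [(0, 6), (1, 6)]; region rows[0,2) x cols[6,8) = 2x2
Unfold 1 (reflect across h@2): 4 holes -> [(0, 6), (1, 6), (2, 6), (3, 6)]
Unfold 2 (reflect across h@4): 8 holes -> [(0, 6), (1, 6), (2, 6), (3, 6), (4, 6), (5, 6), (6, 6), (7, 6)]
Unfold 3 (reflect across v@6): 16 holes -> [(0, 5), (0, 6), (1, 5), (1, 6), (2, 5), (2, 6), (3, 5), (3, 6), (4, 5), (4, 6), (5, 5), (5, 6), (6, 5), (6, 6), (7, 5), (7, 6)]
Unfold 4 (reflect across v@4): 32 holes -> [(0, 1), (0, 2), (0, 5), (0, 6), (1, 1), (1, 2), (1, 5), (1, 6), (2, 1), (2, 2), (2, 5), (2, 6), (3, 1), (3, 2), (3, 5), (3, 6), (4, 1), (4, 2), (4, 5), (4, 6), (5, 1), (5, 2), (5, 5), (5, 6), (6, 1), (6, 2), (6, 5), (6, 6), (7, 1), (7, 2), (7, 5), (7, 6)]

Answer: .OO..OO.
.OO..OO.
.OO..OO.
.OO..OO.
.OO..OO.
.OO..OO.
.OO..OO.
.OO..OO.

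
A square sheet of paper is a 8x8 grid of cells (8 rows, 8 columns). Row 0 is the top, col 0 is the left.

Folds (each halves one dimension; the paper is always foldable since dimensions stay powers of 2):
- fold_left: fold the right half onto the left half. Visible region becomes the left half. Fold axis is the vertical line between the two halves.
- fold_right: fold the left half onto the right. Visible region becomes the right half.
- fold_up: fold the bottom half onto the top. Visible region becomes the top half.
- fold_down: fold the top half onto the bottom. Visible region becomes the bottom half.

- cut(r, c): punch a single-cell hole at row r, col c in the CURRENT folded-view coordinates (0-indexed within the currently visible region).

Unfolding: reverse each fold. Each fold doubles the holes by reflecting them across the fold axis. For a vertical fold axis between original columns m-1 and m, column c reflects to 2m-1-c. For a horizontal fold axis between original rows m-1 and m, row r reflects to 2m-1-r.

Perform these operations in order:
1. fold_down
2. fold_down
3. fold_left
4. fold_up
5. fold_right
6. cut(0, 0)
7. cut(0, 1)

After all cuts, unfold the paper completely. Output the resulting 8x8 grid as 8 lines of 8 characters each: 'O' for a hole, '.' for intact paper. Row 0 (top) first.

Op 1 fold_down: fold axis h@4; visible region now rows[4,8) x cols[0,8) = 4x8
Op 2 fold_down: fold axis h@6; visible region now rows[6,8) x cols[0,8) = 2x8
Op 3 fold_left: fold axis v@4; visible region now rows[6,8) x cols[0,4) = 2x4
Op 4 fold_up: fold axis h@7; visible region now rows[6,7) x cols[0,4) = 1x4
Op 5 fold_right: fold axis v@2; visible region now rows[6,7) x cols[2,4) = 1x2
Op 6 cut(0, 0): punch at orig (6,2); cuts so far [(6, 2)]; region rows[6,7) x cols[2,4) = 1x2
Op 7 cut(0, 1): punch at orig (6,3); cuts so far [(6, 2), (6, 3)]; region rows[6,7) x cols[2,4) = 1x2
Unfold 1 (reflect across v@2): 4 holes -> [(6, 0), (6, 1), (6, 2), (6, 3)]
Unfold 2 (reflect across h@7): 8 holes -> [(6, 0), (6, 1), (6, 2), (6, 3), (7, 0), (7, 1), (7, 2), (7, 3)]
Unfold 3 (reflect across v@4): 16 holes -> [(6, 0), (6, 1), (6, 2), (6, 3), (6, 4), (6, 5), (6, 6), (6, 7), (7, 0), (7, 1), (7, 2), (7, 3), (7, 4), (7, 5), (7, 6), (7, 7)]
Unfold 4 (reflect across h@6): 32 holes -> [(4, 0), (4, 1), (4, 2), (4, 3), (4, 4), (4, 5), (4, 6), (4, 7), (5, 0), (5, 1), (5, 2), (5, 3), (5, 4), (5, 5), (5, 6), (5, 7), (6, 0), (6, 1), (6, 2), (6, 3), (6, 4), (6, 5), (6, 6), (6, 7), (7, 0), (7, 1), (7, 2), (7, 3), (7, 4), (7, 5), (7, 6), (7, 7)]
Unfold 5 (reflect across h@4): 64 holes -> [(0, 0), (0, 1), (0, 2), (0, 3), (0, 4), (0, 5), (0, 6), (0, 7), (1, 0), (1, 1), (1, 2), (1, 3), (1, 4), (1, 5), (1, 6), (1, 7), (2, 0), (2, 1), (2, 2), (2, 3), (2, 4), (2, 5), (2, 6), (2, 7), (3, 0), (3, 1), (3, 2), (3, 3), (3, 4), (3, 5), (3, 6), (3, 7), (4, 0), (4, 1), (4, 2), (4, 3), (4, 4), (4, 5), (4, 6), (4, 7), (5, 0), (5, 1), (5, 2), (5, 3), (5, 4), (5, 5), (5, 6), (5, 7), (6, 0), (6, 1), (6, 2), (6, 3), (6, 4), (6, 5), (6, 6), (6, 7), (7, 0), (7, 1), (7, 2), (7, 3), (7, 4), (7, 5), (7, 6), (7, 7)]

Answer: OOOOOOOO
OOOOOOOO
OOOOOOOO
OOOOOOOO
OOOOOOOO
OOOOOOOO
OOOOOOOO
OOOOOOOO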